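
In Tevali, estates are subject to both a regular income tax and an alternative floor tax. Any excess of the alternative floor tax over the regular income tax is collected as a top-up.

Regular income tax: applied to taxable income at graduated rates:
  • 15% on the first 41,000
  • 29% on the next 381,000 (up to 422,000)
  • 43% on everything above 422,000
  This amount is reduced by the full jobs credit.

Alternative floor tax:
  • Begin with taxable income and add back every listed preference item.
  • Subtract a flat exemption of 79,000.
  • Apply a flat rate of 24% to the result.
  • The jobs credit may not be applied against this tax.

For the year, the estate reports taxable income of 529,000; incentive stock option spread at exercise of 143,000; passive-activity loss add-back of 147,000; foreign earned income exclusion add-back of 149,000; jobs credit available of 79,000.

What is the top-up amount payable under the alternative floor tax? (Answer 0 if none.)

Alternative floor tax:
  Adjusted income: 529,000 + 143,000 + 147,000 + 149,000 = 968,000
  Less exemption 79,000 → base 889,000
  889,000 × 24% = 213,360

Regular income tax:
  41,000 × 15% = 6,150
  381,000 × 29% = 110,490
  107,000 × 43% = 46,010
  → 162,650
  Less jobs credit 79,000 → 83,650

Excess of alternative floor tax over regular income tax: 213,360 − 83,650 = 129,710.

129,710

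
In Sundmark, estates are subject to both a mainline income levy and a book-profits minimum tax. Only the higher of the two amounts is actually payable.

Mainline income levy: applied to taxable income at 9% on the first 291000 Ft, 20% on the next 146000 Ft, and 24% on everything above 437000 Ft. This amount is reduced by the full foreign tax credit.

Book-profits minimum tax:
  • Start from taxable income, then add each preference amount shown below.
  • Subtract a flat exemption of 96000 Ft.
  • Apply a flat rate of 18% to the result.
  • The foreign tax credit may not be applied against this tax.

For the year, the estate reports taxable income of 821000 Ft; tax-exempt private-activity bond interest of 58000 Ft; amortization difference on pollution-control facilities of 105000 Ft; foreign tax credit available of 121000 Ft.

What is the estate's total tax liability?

Book-profits minimum tax:
  Adjusted income: 821000 Ft + 58000 Ft + 105000 Ft = 984000 Ft
  Less exemption 96000 Ft → base 888000 Ft
  888000 Ft × 18% = 159840 Ft

Mainline income levy:
  291000 Ft × 9% = 26190 Ft
  146000 Ft × 20% = 29200 Ft
  384000 Ft × 24% = 92160 Ft
  → 147550 Ft
  Less foreign tax credit 121000 Ft → 26550 Ft

159840 Ft > 26550 Ft, so the book-profits minimum tax is the binding amount.

159840 Ft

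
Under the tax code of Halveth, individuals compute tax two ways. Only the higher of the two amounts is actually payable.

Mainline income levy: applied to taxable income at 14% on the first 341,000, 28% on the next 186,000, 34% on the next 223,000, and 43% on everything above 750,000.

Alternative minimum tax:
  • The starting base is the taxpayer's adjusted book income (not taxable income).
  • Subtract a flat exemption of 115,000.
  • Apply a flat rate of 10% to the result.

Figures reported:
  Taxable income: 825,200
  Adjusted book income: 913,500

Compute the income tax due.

207,976

Alternative minimum tax:
  Base (adjusted book income): 913,500
  Less exemption 115,000 → base 798,500
  798,500 × 10% = 79,850

Mainline income levy:
  341,000 × 14% = 47,740
  186,000 × 28% = 52,080
  223,000 × 34% = 75,820
  75,200 × 43% = 32,336
  → 207,976

207,976 > 79,850, so the mainline income levy governs.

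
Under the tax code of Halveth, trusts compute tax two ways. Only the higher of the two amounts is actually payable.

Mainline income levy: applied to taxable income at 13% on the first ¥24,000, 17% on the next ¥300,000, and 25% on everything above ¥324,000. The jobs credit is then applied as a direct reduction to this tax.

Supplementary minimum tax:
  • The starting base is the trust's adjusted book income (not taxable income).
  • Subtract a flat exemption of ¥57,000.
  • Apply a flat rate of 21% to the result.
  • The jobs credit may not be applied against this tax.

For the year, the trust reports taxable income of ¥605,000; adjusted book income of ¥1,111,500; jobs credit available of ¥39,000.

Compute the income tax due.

Mainline income levy:
  ¥24,000 × 13% = ¥3,120
  ¥300,000 × 17% = ¥51,000
  ¥281,000 × 25% = ¥70,250
  → ¥124,370
  Less jobs credit ¥39,000 → ¥85,370

Supplementary minimum tax:
  Base (adjusted book income): ¥1,111,500
  Less exemption ¥57,000 → base ¥1,054,500
  ¥1,054,500 × 21% = ¥221,445

¥221,445 > ¥85,370, so the supplementary minimum tax is the binding amount.

¥221,445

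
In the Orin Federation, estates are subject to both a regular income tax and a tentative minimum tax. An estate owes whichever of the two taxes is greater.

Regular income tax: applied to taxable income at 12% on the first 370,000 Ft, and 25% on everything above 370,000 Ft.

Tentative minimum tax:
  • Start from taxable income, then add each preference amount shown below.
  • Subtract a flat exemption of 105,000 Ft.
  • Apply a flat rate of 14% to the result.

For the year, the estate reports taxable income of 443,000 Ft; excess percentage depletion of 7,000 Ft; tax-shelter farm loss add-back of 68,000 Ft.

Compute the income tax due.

Tentative minimum tax:
  Adjusted income: 443,000 Ft + 7,000 Ft + 68,000 Ft = 518,000 Ft
  Less exemption 105,000 Ft → base 413,000 Ft
  413,000 Ft × 14% = 57,820 Ft

Regular income tax:
  370,000 Ft × 12% = 44,400 Ft
  73,000 Ft × 25% = 18,250 Ft
  → 62,650 Ft

62,650 Ft > 57,820 Ft, so the regular income tax governs.

62,650 Ft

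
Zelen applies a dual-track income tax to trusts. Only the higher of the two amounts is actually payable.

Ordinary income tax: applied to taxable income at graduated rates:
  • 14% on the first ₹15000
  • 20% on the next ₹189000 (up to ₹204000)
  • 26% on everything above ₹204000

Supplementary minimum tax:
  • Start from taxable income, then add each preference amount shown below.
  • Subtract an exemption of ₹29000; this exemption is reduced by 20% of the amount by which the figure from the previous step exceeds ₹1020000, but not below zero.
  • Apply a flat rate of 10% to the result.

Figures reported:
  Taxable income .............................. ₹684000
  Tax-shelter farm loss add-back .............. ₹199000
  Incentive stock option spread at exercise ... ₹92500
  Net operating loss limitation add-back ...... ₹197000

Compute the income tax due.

Ordinary income tax:
  ₹15000 × 14% = ₹2100
  ₹189000 × 20% = ₹37800
  ₹480000 × 26% = ₹124800
  → ₹164700

Supplementary minimum tax:
  Adjusted income: ₹684000 + ₹199000 + ₹92500 + ₹197000 = ₹1172500
  Exemption: 20% × (₹1172500 − ₹1020000) = ₹30500 ≥ ₹29000, so the exemption is fully phased out
  Base: ₹1172500 − ₹0 = ₹1172500
  ₹1172500 × 10% = ₹117250

₹164700 > ₹117250, so the ordinary income tax governs.

₹164700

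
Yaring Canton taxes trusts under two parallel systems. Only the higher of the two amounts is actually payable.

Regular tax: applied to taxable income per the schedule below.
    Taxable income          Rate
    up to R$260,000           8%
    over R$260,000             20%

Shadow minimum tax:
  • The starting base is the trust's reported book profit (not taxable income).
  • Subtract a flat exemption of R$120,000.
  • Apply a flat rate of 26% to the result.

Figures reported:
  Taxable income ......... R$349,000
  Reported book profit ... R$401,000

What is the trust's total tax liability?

R$73,060

Shadow minimum tax:
  Base (reported book profit): R$401,000
  Less exemption R$120,000 → base R$281,000
  R$281,000 × 26% = R$73,060

Regular tax:
  R$260,000 × 8% = R$20,800
  R$89,000 × 20% = R$17,800
  → R$38,600

R$73,060 > R$38,600, so the shadow minimum tax is the binding amount.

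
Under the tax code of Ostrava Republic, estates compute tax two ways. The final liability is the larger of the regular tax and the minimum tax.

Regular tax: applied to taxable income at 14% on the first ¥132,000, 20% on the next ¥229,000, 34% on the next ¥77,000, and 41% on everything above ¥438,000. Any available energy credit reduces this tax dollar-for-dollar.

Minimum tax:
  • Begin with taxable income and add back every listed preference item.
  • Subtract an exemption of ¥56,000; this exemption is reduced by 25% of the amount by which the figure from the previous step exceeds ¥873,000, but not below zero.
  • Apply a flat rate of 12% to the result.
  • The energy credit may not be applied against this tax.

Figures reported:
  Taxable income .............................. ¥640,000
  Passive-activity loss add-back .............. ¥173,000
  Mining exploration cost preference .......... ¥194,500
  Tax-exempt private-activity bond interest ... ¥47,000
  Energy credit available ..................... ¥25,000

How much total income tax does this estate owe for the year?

Regular tax:
  ¥132,000 × 14% = ¥18,480
  ¥229,000 × 20% = ¥45,800
  ¥77,000 × 34% = ¥26,180
  ¥202,000 × 41% = ¥82,820
  → ¥173,280
  Less energy credit ¥25,000 → ¥148,280

Minimum tax:
  Adjusted income: ¥640,000 + ¥173,000 + ¥194,500 + ¥47,000 = ¥1,054,500
  Exemption: ¥56,000 − 25% × (¥1,054,500 − ¥873,000) = ¥56,000 − ¥45,375 = ¥10,625
  Base: ¥1,054,500 − ¥10,625 = ¥1,043,875
  ¥1,043,875 × 12% = ¥125,265

¥148,280 > ¥125,265, so the regular tax governs.

¥148,280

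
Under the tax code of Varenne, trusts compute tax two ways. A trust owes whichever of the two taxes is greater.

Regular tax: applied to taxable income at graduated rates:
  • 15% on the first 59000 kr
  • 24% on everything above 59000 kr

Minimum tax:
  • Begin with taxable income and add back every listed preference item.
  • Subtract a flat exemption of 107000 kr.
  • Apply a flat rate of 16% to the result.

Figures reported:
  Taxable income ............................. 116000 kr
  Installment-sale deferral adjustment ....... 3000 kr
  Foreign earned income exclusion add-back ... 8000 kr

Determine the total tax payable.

22530 kr

Regular tax:
  59000 kr × 15% = 8850 kr
  57000 kr × 24% = 13680 kr
  → 22530 kr

Minimum tax:
  Adjusted income: 116000 kr + 3000 kr + 8000 kr = 127000 kr
  Less exemption 107000 kr → base 20000 kr
  20000 kr × 16% = 3200 kr

22530 kr > 3200 kr, so the regular tax governs.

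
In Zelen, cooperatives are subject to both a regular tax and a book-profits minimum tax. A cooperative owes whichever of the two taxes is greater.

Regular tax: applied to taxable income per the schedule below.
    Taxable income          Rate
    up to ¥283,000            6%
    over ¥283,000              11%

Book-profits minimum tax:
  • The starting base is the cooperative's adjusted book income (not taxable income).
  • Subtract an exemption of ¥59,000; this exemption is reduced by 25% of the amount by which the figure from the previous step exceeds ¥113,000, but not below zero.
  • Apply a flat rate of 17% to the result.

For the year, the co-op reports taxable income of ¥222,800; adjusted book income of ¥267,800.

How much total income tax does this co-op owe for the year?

¥42,075

Book-profits minimum tax:
  Base (adjusted book income): ¥267,800
  Exemption: ¥59,000 − 25% × (¥267,800 − ¥113,000) = ¥59,000 − ¥38,700 = ¥20,300
  Base: ¥267,800 − ¥20,300 = ¥247,500
  ¥247,500 × 17% = ¥42,075

Regular tax:
  ¥222,800 × 6% = ¥13,368

¥42,075 > ¥13,368, so the book-profits minimum tax is the binding amount.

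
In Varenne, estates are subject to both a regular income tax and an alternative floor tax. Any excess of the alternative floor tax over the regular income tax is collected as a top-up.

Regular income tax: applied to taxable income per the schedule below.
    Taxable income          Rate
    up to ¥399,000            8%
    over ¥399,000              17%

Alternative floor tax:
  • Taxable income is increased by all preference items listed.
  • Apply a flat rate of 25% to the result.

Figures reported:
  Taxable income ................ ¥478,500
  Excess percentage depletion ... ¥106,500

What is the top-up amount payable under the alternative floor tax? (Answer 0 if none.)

¥100,815

Regular income tax:
  ¥399,000 × 8% = ¥31,920
  ¥79,500 × 17% = ¥13,515
  → ¥45,435

Alternative floor tax:
  Adjusted income: ¥478,500 + ¥106,500 = ¥585,000
  ¥585,000 × 25% = ¥146,250

Excess of alternative floor tax over regular income tax: ¥146,250 − ¥45,435 = ¥100,815.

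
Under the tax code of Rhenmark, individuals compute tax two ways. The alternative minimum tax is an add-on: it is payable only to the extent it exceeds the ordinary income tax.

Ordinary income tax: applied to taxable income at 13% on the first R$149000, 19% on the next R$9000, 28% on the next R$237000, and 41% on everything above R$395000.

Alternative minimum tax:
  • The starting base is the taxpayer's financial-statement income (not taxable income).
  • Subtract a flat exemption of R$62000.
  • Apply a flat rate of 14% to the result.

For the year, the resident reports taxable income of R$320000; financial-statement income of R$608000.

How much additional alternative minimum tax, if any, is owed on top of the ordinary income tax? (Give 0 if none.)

Alternative minimum tax:
  Base (financial-statement income): R$608000
  Less exemption R$62000 → base R$546000
  R$546000 × 14% = R$76440

Ordinary income tax:
  R$149000 × 13% = R$19370
  R$9000 × 19% = R$1710
  R$162000 × 28% = R$45360
  → R$66440

Excess of alternative minimum tax over ordinary income tax: R$76440 − R$66440 = R$10000.

R$10000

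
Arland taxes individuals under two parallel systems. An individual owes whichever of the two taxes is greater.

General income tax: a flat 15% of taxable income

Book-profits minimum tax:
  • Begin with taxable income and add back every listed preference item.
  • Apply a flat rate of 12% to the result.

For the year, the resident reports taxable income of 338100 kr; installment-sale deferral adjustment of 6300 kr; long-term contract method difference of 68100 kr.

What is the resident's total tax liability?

General income tax:
  338100 kr × 15% = 50715 kr

Book-profits minimum tax:
  Adjusted income: 338100 kr + 6300 kr + 68100 kr = 412500 kr
  412500 kr × 12% = 49500 kr

50715 kr > 49500 kr, so the general income tax governs.

50715 kr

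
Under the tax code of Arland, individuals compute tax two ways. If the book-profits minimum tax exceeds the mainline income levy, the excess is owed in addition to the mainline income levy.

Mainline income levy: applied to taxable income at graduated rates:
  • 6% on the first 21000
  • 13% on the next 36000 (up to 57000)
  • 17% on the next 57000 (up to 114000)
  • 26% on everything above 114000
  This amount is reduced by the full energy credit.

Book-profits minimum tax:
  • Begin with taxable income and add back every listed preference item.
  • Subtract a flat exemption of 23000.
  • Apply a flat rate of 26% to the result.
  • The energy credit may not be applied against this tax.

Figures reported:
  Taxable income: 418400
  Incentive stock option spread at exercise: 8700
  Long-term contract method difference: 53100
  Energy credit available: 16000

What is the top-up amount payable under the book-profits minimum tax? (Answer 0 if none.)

Book-profits minimum tax:
  Adjusted income: 418400 + 8700 + 53100 = 480200
  Less exemption 23000 → base 457200
  457200 × 26% = 118872

Mainline income levy:
  21000 × 6% = 1260
  36000 × 13% = 4680
  57000 × 17% = 9690
  304400 × 26% = 79144
  → 94774
  Less energy credit 16000 → 78774

Excess of book-profits minimum tax over mainline income levy: 118872 − 78774 = 40098.

40098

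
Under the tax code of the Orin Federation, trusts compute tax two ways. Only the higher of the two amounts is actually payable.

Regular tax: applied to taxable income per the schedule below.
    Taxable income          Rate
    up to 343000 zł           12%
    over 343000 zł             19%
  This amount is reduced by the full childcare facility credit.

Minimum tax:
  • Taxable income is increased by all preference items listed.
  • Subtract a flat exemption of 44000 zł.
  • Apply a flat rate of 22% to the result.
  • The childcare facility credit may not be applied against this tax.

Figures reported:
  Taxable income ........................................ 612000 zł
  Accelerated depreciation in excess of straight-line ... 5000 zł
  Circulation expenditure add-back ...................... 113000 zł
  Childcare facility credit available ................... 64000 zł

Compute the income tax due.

150920 zł

Regular tax:
  343000 zł × 12% = 41160 zł
  269000 zł × 19% = 51110 zł
  → 92270 zł
  Less childcare facility credit 64000 zł → 28270 zł

Minimum tax:
  Adjusted income: 612000 zł + 5000 zł + 113000 zł = 730000 zł
  Less exemption 44000 zł → base 686000 zł
  686000 zł × 22% = 150920 zł

150920 zł > 28270 zł, so the minimum tax is the binding amount.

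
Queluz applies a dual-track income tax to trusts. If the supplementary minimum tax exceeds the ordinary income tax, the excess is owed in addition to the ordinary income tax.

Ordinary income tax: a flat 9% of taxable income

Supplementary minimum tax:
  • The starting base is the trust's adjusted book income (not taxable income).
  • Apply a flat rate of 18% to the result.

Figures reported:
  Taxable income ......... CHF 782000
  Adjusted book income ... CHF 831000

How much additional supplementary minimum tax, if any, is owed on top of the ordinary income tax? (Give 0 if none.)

CHF 79200

Supplementary minimum tax:
  Base (adjusted book income): CHF 831000
  CHF 831000 × 18% = CHF 149580

Ordinary income tax:
  CHF 782000 × 9% = CHF 70380

Excess of supplementary minimum tax over ordinary income tax: CHF 149580 − CHF 70380 = CHF 79200.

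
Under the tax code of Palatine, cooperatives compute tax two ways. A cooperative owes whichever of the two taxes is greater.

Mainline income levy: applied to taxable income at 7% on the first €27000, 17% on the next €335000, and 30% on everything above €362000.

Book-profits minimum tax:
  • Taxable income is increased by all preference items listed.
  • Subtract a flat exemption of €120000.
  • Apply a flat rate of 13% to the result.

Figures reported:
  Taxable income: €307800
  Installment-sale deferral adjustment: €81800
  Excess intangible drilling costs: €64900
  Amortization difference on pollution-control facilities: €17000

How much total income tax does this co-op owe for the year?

Mainline income levy:
  €27000 × 7% = €1890
  €280800 × 17% = €47736
  → €49626

Book-profits minimum tax:
  Adjusted income: €307800 + €81800 + €64900 + €17000 = €471500
  Less exemption €120000 → base €351500
  €351500 × 13% = €45695

€49626 > €45695, so the mainline income levy governs.

€49626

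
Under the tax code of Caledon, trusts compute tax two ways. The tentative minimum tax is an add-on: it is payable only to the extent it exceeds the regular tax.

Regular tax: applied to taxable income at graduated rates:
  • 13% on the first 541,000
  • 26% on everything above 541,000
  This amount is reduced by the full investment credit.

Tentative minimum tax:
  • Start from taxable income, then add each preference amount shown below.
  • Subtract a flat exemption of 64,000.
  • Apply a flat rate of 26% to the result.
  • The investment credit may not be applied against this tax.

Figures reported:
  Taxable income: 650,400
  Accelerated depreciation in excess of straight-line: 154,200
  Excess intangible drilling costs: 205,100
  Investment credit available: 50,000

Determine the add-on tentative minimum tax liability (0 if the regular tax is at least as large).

Regular tax:
  541,000 × 13% = 70,330
  109,400 × 26% = 28,444
  → 98,774
  Less investment credit 50,000 → 48,774

Tentative minimum tax:
  Adjusted income: 650,400 + 154,200 + 205,100 = 1,009,700
  Less exemption 64,000 → base 945,700
  945,700 × 26% = 245,882

Excess of tentative minimum tax over regular tax: 245,882 − 48,774 = 197,108.

197,108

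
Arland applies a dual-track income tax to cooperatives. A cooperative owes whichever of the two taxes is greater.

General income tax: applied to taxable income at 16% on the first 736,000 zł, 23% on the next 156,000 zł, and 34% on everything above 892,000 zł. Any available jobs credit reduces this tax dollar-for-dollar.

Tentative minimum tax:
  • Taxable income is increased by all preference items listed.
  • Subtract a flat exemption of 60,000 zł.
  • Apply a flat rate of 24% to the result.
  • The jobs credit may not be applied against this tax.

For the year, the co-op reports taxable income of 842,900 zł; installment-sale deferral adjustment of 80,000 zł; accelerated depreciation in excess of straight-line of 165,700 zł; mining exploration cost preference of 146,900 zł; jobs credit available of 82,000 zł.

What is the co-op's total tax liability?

General income tax:
  736,000 zł × 16% = 117,760 zł
  106,900 zł × 23% = 24,587 zł
  → 142,347 zł
  Less jobs credit 82,000 zł → 60,347 zł

Tentative minimum tax:
  Adjusted income: 842,900 zł + 80,000 zł + 165,700 zł + 146,900 zł = 1,235,500 zł
  Less exemption 60,000 zł → base 1,175,500 zł
  1,175,500 zł × 24% = 282,120 zł

282,120 zł > 60,347 zł, so the tentative minimum tax is the binding amount.

282,120 zł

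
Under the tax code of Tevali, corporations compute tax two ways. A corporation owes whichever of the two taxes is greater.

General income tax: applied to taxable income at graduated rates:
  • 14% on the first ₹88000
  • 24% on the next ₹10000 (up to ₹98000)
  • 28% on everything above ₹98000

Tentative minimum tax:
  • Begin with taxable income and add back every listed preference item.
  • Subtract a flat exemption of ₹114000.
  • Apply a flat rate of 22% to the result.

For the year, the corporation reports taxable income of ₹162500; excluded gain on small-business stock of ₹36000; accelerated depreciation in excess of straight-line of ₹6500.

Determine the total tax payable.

Tentative minimum tax:
  Adjusted income: ₹162500 + ₹36000 + ₹6500 = ₹205000
  Less exemption ₹114000 → base ₹91000
  ₹91000 × 22% = ₹20020

General income tax:
  ₹88000 × 14% = ₹12320
  ₹10000 × 24% = ₹2400
  ₹64500 × 28% = ₹18060
  → ₹32780

₹32780 > ₹20020, so the general income tax governs.

₹32780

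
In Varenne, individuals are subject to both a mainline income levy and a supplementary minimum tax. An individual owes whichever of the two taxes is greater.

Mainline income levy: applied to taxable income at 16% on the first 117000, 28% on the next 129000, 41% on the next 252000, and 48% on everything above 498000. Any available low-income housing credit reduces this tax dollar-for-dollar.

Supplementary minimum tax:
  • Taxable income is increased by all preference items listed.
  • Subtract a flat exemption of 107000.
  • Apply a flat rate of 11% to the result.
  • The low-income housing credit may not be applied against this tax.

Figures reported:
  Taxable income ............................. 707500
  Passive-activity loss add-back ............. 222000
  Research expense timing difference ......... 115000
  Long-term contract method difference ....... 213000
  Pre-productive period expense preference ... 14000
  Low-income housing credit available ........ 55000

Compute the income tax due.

Supplementary minimum tax:
  Adjusted income: 707500 + 222000 + 115000 + 213000 + 14000 = 1271500
  Less exemption 107000 → base 1164500
  1164500 × 11% = 128095

Mainline income levy:
  117000 × 16% = 18720
  129000 × 28% = 36120
  252000 × 41% = 103320
  209500 × 48% = 100560
  → 258720
  Less low-income housing credit 55000 → 203720

203720 > 128095, so the mainline income levy governs.

203720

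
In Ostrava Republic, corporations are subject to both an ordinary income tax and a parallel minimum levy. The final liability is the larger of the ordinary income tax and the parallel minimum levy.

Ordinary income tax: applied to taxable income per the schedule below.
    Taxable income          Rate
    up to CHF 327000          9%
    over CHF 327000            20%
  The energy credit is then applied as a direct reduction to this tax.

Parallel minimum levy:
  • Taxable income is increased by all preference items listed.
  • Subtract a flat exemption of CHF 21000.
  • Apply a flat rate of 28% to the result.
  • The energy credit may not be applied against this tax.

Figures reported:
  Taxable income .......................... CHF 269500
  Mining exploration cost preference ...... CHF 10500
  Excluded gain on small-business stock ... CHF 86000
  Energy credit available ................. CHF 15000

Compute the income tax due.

Parallel minimum levy:
  Adjusted income: CHF 269500 + CHF 10500 + CHF 86000 = CHF 366000
  Less exemption CHF 21000 → base CHF 345000
  CHF 345000 × 28% = CHF 96600

Ordinary income tax:
  CHF 269500 × 9% = CHF 24255
  Less energy credit CHF 15000 → CHF 9255

CHF 96600 > CHF 9255, so the parallel minimum levy is the binding amount.

CHF 96600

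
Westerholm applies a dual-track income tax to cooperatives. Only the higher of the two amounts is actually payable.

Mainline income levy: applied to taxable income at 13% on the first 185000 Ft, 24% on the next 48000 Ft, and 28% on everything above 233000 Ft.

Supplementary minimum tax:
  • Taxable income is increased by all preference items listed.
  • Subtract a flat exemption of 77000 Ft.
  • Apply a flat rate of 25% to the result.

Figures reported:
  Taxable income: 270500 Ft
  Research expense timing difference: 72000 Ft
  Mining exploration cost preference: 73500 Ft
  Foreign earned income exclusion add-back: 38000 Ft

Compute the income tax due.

Mainline income levy:
  185000 Ft × 13% = 24050 Ft
  48000 Ft × 24% = 11520 Ft
  37500 Ft × 28% = 10500 Ft
  → 46070 Ft

Supplementary minimum tax:
  Adjusted income: 270500 Ft + 72000 Ft + 73500 Ft + 38000 Ft = 454000 Ft
  Less exemption 77000 Ft → base 377000 Ft
  377000 Ft × 25% = 94250 Ft

94250 Ft > 46070 Ft, so the supplementary minimum tax is the binding amount.

94250 Ft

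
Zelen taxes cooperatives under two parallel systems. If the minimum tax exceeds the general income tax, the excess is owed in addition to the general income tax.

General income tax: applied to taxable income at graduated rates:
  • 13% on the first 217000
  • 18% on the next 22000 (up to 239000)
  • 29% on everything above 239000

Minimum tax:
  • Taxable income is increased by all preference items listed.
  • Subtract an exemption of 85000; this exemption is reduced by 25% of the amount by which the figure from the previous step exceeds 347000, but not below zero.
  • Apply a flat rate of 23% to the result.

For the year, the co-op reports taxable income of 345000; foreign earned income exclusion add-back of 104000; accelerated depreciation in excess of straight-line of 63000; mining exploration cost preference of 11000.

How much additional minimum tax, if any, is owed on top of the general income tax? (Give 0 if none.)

47950

General income tax:
  217000 × 13% = 28210
  22000 × 18% = 3960
  106000 × 29% = 30740
  → 62910

Minimum tax:
  Adjusted income: 345000 + 104000 + 63000 + 11000 = 523000
  Exemption: 85000 − 25% × (523000 − 347000) = 85000 − 44000 = 41000
  Base: 523000 − 41000 = 482000
  482000 × 23% = 110860

Excess of minimum tax over general income tax: 110860 − 62910 = 47950.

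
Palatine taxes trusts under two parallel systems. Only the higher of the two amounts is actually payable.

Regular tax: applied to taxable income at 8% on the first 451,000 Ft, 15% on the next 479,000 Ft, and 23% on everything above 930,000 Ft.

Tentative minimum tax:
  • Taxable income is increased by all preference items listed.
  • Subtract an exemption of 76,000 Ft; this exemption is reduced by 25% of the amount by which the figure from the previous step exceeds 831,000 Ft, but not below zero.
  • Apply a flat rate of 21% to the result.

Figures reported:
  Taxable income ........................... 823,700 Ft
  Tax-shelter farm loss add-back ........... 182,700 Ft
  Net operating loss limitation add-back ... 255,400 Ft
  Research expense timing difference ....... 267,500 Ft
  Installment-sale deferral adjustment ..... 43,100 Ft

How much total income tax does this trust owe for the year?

Regular tax:
  451,000 Ft × 8% = 36,080 Ft
  372,700 Ft × 15% = 55,905 Ft
  → 91,985 Ft

Tentative minimum tax:
  Adjusted income: 823,700 Ft + 182,700 Ft + 255,400 Ft + 267,500 Ft + 43,100 Ft = 1,572,400 Ft
  Exemption: 25% × (1,572,400 Ft − 831,000 Ft) = 185,350 Ft ≥ 76,000 Ft, so the exemption is fully phased out
  Base: 1,572,400 Ft − 0 Ft = 1,572,400 Ft
  1,572,400 Ft × 21% = 330,204 Ft

330,204 Ft > 91,985 Ft, so the tentative minimum tax is the binding amount.

330,204 Ft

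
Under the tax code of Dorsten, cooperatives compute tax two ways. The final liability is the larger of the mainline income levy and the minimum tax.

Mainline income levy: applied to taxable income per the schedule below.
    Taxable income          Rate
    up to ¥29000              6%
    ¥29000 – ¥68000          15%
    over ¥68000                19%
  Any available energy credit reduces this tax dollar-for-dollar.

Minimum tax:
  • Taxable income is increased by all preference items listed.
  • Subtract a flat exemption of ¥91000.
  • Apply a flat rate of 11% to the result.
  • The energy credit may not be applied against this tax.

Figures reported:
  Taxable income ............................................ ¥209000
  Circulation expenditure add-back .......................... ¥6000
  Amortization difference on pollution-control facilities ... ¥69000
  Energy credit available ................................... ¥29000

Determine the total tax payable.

Minimum tax:
  Adjusted income: ¥209000 + ¥6000 + ¥69000 = ¥284000
  Less exemption ¥91000 → base ¥193000
  ¥193000 × 11% = ¥21230

Mainline income levy:
  ¥29000 × 6% = ¥1740
  ¥39000 × 15% = ¥5850
  ¥141000 × 19% = ¥26790
  → ¥34380
  Less energy credit ¥29000 → ¥5380

¥21230 > ¥5380, so the minimum tax is the binding amount.

¥21230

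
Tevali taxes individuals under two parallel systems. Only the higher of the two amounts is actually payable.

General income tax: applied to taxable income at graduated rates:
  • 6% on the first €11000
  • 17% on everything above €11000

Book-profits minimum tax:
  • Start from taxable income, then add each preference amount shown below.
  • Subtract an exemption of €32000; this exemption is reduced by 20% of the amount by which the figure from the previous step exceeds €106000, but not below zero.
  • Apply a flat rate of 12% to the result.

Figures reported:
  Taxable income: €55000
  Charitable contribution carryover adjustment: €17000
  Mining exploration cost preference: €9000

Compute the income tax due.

Book-profits minimum tax:
  Adjusted income: €55000 + €17000 + €9000 = €81000
  Exemption: €81000 ≤ €106000, so full €32000 applies
  Base: €81000 − €32000 = €49000
  €49000 × 12% = €5880

General income tax:
  €11000 × 6% = €660
  €44000 × 17% = €7480
  → €8140

€8140 > €5880, so the general income tax governs.

€8140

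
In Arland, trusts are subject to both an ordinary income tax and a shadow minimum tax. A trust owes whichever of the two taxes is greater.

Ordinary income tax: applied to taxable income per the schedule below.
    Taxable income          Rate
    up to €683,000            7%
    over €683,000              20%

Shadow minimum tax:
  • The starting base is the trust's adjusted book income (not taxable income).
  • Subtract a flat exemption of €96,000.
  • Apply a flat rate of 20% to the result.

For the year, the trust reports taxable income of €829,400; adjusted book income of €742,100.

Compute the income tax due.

Ordinary income tax:
  €683,000 × 7% = €47,810
  €146,400 × 20% = €29,280
  → €77,090

Shadow minimum tax:
  Base (adjusted book income): €742,100
  Less exemption €96,000 → base €646,100
  €646,100 × 20% = €129,220

€129,220 > €77,090, so the shadow minimum tax is the binding amount.

€129,220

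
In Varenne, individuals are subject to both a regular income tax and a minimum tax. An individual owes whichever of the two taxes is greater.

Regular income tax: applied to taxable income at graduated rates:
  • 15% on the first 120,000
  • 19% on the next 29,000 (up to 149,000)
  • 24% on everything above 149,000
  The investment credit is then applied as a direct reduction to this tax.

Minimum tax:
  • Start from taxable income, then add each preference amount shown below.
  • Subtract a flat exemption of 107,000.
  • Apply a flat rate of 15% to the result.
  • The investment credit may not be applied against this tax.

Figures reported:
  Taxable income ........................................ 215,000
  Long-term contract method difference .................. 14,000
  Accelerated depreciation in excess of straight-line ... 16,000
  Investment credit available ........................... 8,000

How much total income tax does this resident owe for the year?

31,350

Regular income tax:
  120,000 × 15% = 18,000
  29,000 × 19% = 5,510
  66,000 × 24% = 15,840
  → 39,350
  Less investment credit 8,000 → 31,350

Minimum tax:
  Adjusted income: 215,000 + 14,000 + 16,000 = 245,000
  Less exemption 107,000 → base 138,000
  138,000 × 15% = 20,700

31,350 > 20,700, so the regular income tax governs.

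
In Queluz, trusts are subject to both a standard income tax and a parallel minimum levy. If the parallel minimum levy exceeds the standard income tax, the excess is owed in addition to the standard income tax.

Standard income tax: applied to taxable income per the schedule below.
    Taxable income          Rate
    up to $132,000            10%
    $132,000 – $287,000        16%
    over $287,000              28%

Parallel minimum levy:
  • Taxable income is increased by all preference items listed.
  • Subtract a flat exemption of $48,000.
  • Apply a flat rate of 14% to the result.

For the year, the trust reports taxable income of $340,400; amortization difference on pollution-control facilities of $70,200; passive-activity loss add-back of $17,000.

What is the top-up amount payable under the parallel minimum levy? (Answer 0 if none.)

Standard income tax:
  $132,000 × 10% = $13,200
  $155,000 × 16% = $24,800
  $53,400 × 28% = $14,952
  → $52,952

Parallel minimum levy:
  Adjusted income: $340,400 + $70,200 + $17,000 = $427,600
  Less exemption $48,000 → base $379,600
  $379,600 × 14% = $53,144

Excess of parallel minimum levy over standard income tax: $53,144 − $52,952 = $192.

$192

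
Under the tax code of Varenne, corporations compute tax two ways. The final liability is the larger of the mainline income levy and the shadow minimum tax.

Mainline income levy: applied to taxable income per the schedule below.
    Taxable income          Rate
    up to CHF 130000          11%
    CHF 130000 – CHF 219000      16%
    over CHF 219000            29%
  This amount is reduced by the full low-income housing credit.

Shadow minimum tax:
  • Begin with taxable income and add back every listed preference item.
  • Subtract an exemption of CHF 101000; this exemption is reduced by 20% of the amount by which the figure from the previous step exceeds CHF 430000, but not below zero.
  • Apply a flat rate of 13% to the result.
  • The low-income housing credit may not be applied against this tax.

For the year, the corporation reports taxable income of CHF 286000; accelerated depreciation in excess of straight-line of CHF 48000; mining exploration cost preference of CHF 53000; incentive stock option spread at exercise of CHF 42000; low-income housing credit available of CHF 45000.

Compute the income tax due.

CHF 42640

Shadow minimum tax:
  Adjusted income: CHF 286000 + CHF 48000 + CHF 53000 + CHF 42000 = CHF 429000
  Exemption: CHF 429000 ≤ CHF 430000, so full CHF 101000 applies
  Base: CHF 429000 − CHF 101000 = CHF 328000
  CHF 328000 × 13% = CHF 42640

Mainline income levy:
  CHF 130000 × 11% = CHF 14300
  CHF 89000 × 16% = CHF 14240
  CHF 67000 × 29% = CHF 19430
  → CHF 47970
  Less low-income housing credit CHF 45000 → CHF 2970

CHF 42640 > CHF 2970, so the shadow minimum tax is the binding amount.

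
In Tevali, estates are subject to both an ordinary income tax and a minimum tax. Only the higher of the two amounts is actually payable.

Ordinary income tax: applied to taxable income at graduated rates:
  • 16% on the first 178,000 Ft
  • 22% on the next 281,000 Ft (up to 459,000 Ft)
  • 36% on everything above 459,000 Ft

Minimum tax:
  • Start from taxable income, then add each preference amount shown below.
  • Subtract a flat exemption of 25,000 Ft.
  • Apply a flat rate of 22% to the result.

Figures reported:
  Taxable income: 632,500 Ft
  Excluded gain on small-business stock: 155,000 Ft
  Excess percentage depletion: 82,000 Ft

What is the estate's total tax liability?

185,790 Ft

Ordinary income tax:
  178,000 Ft × 16% = 28,480 Ft
  281,000 Ft × 22% = 61,820 Ft
  173,500 Ft × 36% = 62,460 Ft
  → 152,760 Ft

Minimum tax:
  Adjusted income: 632,500 Ft + 155,000 Ft + 82,000 Ft = 869,500 Ft
  Less exemption 25,000 Ft → base 844,500 Ft
  844,500 Ft × 22% = 185,790 Ft

185,790 Ft > 152,760 Ft, so the minimum tax is the binding amount.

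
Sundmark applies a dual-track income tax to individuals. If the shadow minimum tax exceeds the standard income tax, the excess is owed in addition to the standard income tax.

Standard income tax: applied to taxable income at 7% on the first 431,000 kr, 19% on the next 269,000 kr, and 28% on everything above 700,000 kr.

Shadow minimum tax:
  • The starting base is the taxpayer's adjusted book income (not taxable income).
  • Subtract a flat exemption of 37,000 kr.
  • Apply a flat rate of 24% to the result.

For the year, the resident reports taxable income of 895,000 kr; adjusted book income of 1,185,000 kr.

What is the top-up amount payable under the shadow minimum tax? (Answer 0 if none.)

139,640 kr

Standard income tax:
  431,000 kr × 7% = 30,170 kr
  269,000 kr × 19% = 51,110 kr
  195,000 kr × 28% = 54,600 kr
  → 135,880 kr

Shadow minimum tax:
  Base (adjusted book income): 1,185,000 kr
  Less exemption 37,000 kr → base 1,148,000 kr
  1,148,000 kr × 24% = 275,520 kr

Excess of shadow minimum tax over standard income tax: 275,520 kr − 135,880 kr = 139,640 kr.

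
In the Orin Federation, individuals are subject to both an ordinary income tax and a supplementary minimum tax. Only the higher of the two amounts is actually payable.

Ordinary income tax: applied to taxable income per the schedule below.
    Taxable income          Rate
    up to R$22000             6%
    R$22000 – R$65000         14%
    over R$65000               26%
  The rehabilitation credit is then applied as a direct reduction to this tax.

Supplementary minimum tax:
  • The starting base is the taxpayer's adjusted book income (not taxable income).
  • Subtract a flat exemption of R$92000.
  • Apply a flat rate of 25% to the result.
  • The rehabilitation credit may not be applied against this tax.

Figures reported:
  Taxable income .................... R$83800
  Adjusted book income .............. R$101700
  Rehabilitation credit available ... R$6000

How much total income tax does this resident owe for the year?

R$6228

Ordinary income tax:
  R$22000 × 6% = R$1320
  R$43000 × 14% = R$6020
  R$18800 × 26% = R$4888
  → R$12228
  Less rehabilitation credit R$6000 → R$6228

Supplementary minimum tax:
  Base (adjusted book income): R$101700
  Less exemption R$92000 → base R$9700
  R$9700 × 25% = R$2425

R$6228 > R$2425, so the ordinary income tax governs.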